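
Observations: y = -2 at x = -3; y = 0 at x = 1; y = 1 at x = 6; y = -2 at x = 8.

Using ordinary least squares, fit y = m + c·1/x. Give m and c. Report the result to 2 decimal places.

Entries of MᵀM: Σ1 = 4, Σ1/x = 23/24, Σ1/x·1/x = 665/576.
And Σy = -3, Σ1/x·y = 7/12.
Normal equations: [[4, 23/24]; [23/24, 665/576]]·[m, c]ᵀ = [-3, 7/12]ᵀ.
Determinant 4·(665/576) − (23/24)² = 2131/576.
m = ((-3)·(665/576) − (23/24)·(7/12))/(2131/576) = -2317/2131; c = (4·(7/12) − (23/24)·(-3))/(2131/576) = 3000/2131.

m = -1.09, c = 1.41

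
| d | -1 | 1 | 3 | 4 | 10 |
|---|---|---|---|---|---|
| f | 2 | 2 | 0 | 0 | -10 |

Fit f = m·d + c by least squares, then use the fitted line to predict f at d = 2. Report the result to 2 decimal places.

f̂ = 0.41

Sums needed: Σd·d = 127, Σd = 17, Σ1 = 5.
And Σd·f = -100, Σf = -6.
Normal equations: [[127, 17]; [17, 5]]·[m, c]ᵀ = [-100, -6]ᵀ.
Eliminating c: 5·(row 1) − 17·(row 2) gives 346·m = 5·(-100) − 17·(-6) = -398, so m = -199/173.
Then c = ((-6) − 17·(-199/173))/5 = 469/173.
At d = 2: f̂ = (-199/173)·(2) + (469/173)·(1) = 71/173.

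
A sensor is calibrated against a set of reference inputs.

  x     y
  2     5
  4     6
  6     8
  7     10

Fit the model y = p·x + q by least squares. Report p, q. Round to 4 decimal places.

Compute the Gram sums: Σx·x = 105, Σx = 19, Σ1 = 4.
Right-hand side: Σx·y = 152, Σy = 29.
MᵀM·[p, q]ᵀ = Mᵀy becomes [[105, 19]; [19, 4]]·[p, q]ᵀ = [152, 29]ᵀ.
Δ = 105·4 − 19² = 59.
p = (152·4 − 19·29)/59 = 57/59; q = (105·29 − 19·152)/59 = 157/59.

p = 0.9661, q = 2.6610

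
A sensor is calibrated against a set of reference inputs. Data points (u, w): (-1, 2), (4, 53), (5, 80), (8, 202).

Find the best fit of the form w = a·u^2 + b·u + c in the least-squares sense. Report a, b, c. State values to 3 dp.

The normal system XᵀX·[a, b, c]ᵀ = Xᵀw is [[4978, 700, 106]; [700, 106, 16]; [106, 16, 4]]·[a, b, c]ᵀ = [15778, 2226, 337]ᵀ.
Inverting the 3×3 Gram matrix, [a, b, c]ᵀ = [15089/4974, 804/829, -95/4974]ᵀ.

a = 3.034, b = 0.970, c = -0.019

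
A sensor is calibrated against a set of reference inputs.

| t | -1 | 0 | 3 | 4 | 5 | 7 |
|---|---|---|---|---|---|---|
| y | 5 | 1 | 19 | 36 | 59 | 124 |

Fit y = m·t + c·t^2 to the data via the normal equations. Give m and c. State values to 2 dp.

m = -2.45, c = 2.87

Sums needed: Σt·t = 100, Σt·t^2 = 558, Σt^2·t^2 = 3364.
Right-hand side: Σt·y = 1359, Σt^2·y = 8303.
Normal equations: [[100, 558]; [558, 3364]]·[m, c]ᵀ = [1359, 8303]ᵀ.
Δ = 100·3364 − 558² = 25036.
m = (1359·3364 − 558·8303)/25036 = -30699/12518; c = (100·8303 − 558·1359)/25036 = 35989/12518.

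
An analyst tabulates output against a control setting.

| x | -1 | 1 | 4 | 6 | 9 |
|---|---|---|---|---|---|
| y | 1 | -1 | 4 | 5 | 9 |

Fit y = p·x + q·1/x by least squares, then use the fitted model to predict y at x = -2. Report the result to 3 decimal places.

MᵀM·[p, q]ᵀ = Mᵀy reads: 135·p + 5·q = 125;  5·p + (2725/1296)·q = 5/6.
(Σx·x = 135, Σx·1/x = 5, Σ1/x·1/x = 2725/1296, Σx·y = 125, Σ1/x·y = 5/6.)
Eliminating q: (2725/1296)·(row 1) − 5·(row 2) gives (12425/48)·p = (2725/1296)·125 − 5·(5/6) = 335225/1296, so p = 13409/13419.
Then q = ((5/6) − 5·(13409/13419))/(2725/1296) = -984/497.
At x = -2: ŷ = (13409/13419)·(-2) + (-984/497)·(-1/2) = -13534/13419.

ŷ = -1.009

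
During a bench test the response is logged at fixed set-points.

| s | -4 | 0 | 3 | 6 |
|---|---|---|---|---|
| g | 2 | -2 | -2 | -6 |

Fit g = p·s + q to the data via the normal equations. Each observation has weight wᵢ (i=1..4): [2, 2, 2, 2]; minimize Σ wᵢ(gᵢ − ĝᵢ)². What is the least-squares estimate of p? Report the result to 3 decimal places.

Normal-equation sums: Σwᵢ·s·s = 122, Σwᵢ·s = 10, Σwᵢ·1 = 8.
Moment sums: Σwᵢ·s·g = -100, Σwᵢ·g = -16.
So XᵀWX·[p, q]ᵀ = XᵀWg: [[122, 10]; [10, 8]]·[p, q]ᵀ = [-100, -16]ᵀ.
Eliminating q: 8·(row 1) − 10·(row 2) gives 876·p = 8·(-100) − 10·(-16) = -640, so p = -160/219.
Then q = ((-16) − 10·(-160/219))/8 = -238/219.

p = -0.731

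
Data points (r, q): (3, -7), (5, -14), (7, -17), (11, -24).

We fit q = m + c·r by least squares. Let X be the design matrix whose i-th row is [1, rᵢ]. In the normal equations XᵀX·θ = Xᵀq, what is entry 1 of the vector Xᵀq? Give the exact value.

-62

Entry 1 ↔ basis 1, so (Xᵀq)_{1} = Σᵢ qᵢ = (1)·(-7) + (1)·(-14) + (1)·(-17) + (1)·(-24) = -62.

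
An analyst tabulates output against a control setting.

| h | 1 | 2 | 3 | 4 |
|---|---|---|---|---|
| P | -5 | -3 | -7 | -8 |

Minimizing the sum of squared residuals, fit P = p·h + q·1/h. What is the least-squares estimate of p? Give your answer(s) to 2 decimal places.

Entries of AᵀA: Σh·h = 30, Σh·1/h = 4, Σ1/h·1/h = 205/144.
Right-hand side: Σh·P = -64, Σ1/h·P = -65/6.
Normal equations: [[30, 4]; [4, 205/144]]·[p, q]ᵀ = [-64, -65/6]ᵀ.
Determinant 30·(205/144) − 4² = 641/24.
p = ((-64)·(205/144) − 4·(-65/6))/(641/24) = -3440/1923; q = (30·(-65/6) − 4·(-64))/(641/24) = -1656/641.

p = -1.79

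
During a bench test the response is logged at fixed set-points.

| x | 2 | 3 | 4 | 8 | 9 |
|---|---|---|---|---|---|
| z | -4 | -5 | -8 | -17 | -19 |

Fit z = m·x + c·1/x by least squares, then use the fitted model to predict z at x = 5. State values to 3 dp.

ẑ = -10.311

The normal equations are: 174·m + 5·c = -362;  5·m + (2341/5184)·c = -713/72.
(Σx·x = 174, Σx·1/x = 5, Σ1/x·1/x = 2341/5184, Σx·z = -362, Σ1/x·z = -713/72.)
Determinant 174·(2341/5184) − 5² = 46289/864.
m = ((-362)·(2341/5184) − 5·(-713/72))/(46289/864) = -295381/138867; c = (174·(-713/72) − 5·(-362))/(46289/864) = 75096/46289.
At x = 5: ẑ = (-295381/138867)·(5) + (75096/46289)·(1/5) = -7159237/694335.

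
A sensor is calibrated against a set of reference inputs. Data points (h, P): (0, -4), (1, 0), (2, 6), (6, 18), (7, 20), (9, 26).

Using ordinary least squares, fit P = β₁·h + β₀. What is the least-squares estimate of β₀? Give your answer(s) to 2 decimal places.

β₀ = -2.65

Compute the Gram sums: Σh·h = 171, Σh = 25, Σ1 = 6.
Right-hand side: Σh·P = 494, ΣP = 66.
Normal equations: [[171, 25]; [25, 6]]·[β₁, β₀]ᵀ = [494, 66]ᵀ.
Determinant 171·6 − 25² = 401.
β₁ = (494·6 − 25·66)/401 = 1314/401; β₀ = (171·66 − 25·494)/401 = -1064/401.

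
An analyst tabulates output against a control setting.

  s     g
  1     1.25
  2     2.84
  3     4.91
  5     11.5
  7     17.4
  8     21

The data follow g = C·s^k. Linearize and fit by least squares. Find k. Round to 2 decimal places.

k = 1.39

Linearized form: ln g = k·ln s + ln C. From the 6 transformed points,
Σln s = 7.4265, Σ(ln s)² = 12.3883, Σln g = 11.2016, Σln s·ln g = 18.2918.
Normal system: [[12.3883, 7.4265]; [7.4265, 6]]·[k, ln C]ᵀ = [18.2918, 11.2016]ᵀ.
Solving (det = 19.1764): k = 1.38515, ln C = 0.15245.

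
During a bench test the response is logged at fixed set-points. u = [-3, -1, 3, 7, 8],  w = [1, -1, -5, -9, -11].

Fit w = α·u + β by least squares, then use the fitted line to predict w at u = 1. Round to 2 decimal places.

ŵ = -3.10

The normal equations are: 132·α + 14·β = -168;  14·α + 5·β = -25.
Eliminating β: 5·(row 1) − 14·(row 2) gives 464·α = 5·(-168) − 14·(-25) = -490, so α = -245/232.
Then β = ((-25) − 14·(-245/232))/5 = -237/116.
At u = 1: ŵ = (-245/232)·(1) + (-237/116)·(1) = -719/232.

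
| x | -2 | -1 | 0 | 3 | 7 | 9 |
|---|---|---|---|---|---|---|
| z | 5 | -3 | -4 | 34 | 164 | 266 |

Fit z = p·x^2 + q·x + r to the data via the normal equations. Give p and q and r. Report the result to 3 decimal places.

p = 3.008, q = 2.777, r = -2.596

From the data, Σx^2·x^2 = 9060, Σx^2·x = 1090, Σx^2 = 144, Σx·x = 144, Σx = 16, Σ1 = 6.
Right-hand side: Σx^2·z = 29905, Σx·z = 3637, Σz = 462.
Inverting the 3×3 Gram matrix, [p, q, r]ᵀ = [313289/104154, 96409/34718, -135175/52077]ᵀ.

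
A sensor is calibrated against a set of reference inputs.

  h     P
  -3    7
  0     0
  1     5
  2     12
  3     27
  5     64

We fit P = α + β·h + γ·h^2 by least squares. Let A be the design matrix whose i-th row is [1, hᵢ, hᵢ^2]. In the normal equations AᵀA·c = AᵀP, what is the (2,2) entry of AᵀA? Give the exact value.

Row 2 ↔ basis h, column 2 ↔ basis h, so (AᵀA)_{2,2} = Σᵢ (h)·(h) = (-3)·(-3) + (0)·(0) + (1)·(1) + (2)·(2) + (3)·(3) + (5)·(5) = 48.

48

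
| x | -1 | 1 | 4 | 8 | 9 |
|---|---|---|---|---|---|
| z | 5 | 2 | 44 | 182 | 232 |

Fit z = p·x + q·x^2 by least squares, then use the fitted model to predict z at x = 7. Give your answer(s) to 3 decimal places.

ẑ = 138.629

Normal-equation sums: Σx·x = 163, Σx·x^2 = 1305, Σx^2·x^2 = 10915.
Moment sums: Σx·z = 3717, Σx^2·z = 31151.
Eliminating q: 10915·(row 1) − 1305·(row 2) gives 76120·p = 10915·3717 − 1305·31151 = -81000, so p = -2025/1903.
Then q = (31151 − 1305·(-2025/1903))/10915 = 28366/9515.
At x = 7: ẑ = (-2025/1903)·(7) + (28366/9515)·(49) = 1319059/9515.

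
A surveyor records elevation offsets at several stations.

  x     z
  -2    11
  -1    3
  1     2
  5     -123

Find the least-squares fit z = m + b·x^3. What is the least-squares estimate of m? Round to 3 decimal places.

Compute the Gram sums: Σ1 = 4, Σx^3 = 117, Σx^3·x^3 = 15691.
For Aᵀz: Σz = -107, Σx^3·z = -15464.
Normal equations: [[4, 117]; [117, 15691]]·[m, b]ᵀ = [-107, -15464]ᵀ.
det = 4·15691 − 117² = 49075.
m = ((-107)·15691 − 117·(-15464))/49075 = 10027/3775; b = (4·(-15464) − 117·(-107))/49075 = -49337/49075.

m = 2.656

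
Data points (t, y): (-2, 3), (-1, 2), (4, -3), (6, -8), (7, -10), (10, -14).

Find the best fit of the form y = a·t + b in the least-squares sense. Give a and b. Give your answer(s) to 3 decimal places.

Compute the Gram sums: Σt·t = 206, Σt = 24, Σ1 = 6.
And Σt·y = -278, Σy = -30.
So XᵀX·[a, b]ᵀ = Xᵀy: [[206, 24]; [24, 6]]·[a, b]ᵀ = [-278, -30]ᵀ.
Δ = 206·6 − 24² = 660.
a = ((-278)·6 − 24·(-30))/660 = -79/55; b = (206·(-30) − 24·(-278))/660 = 41/55.

a = -1.436, b = 0.745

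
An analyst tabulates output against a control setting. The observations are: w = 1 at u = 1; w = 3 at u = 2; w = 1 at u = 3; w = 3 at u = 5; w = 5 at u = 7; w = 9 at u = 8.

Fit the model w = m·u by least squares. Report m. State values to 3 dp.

m = 0.868

The normal system XᵀX·[m]ᵀ = Xᵀw is [[152]]·[m]ᵀ = [132]ᵀ.
Hence m = 132 / 152 ≈ 0.868421.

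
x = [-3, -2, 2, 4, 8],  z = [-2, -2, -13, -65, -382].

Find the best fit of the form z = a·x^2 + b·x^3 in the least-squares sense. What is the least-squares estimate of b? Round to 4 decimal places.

b = -0.5115

Setting ∂/∂a … = 0 gives: 4465·a + 33549·b = -25566;  33549·a + 267097·b = -199778.
(Σx^2·x^2 = 4465, Σx^2·x^3 = 33549, Σx^3·x^3 = 267097, Σx^2·z = -25566, Σx^3·z = -199778.)
Determinant 4465·267097 − 33549² = 67052704.
a = ((-25566)·267097 − 33549·(-199778))/67052704 = -31562445/16763176; b = (4465·(-199778) − 33549·(-25566))/67052704 = -8573759/16763176.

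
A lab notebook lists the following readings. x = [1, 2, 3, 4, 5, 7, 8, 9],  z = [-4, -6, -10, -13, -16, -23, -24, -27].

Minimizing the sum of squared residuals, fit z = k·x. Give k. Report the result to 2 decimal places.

The normal system AᵀA·[k]ᵀ = Aᵀz is [[249]]·[k]ᵀ = [-774]ᵀ.
Hence k = -774 / 249 ≈ -3.10843.

k = -3.11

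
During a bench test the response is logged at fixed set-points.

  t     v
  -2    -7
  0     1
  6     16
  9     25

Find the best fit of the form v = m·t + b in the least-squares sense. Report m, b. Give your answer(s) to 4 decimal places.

m = 2.8095, b = -0.3810

The normal equations are: 121·m + 13·b = 335;  13·m + 4·b = 35.
(Σt·t = 121, Σt = 13, Σ1 = 4, Σt·v = 335, Σv = 35.)
Δ = 121·4 − 13² = 315.
m = (335·4 − 13·35)/315 = 59/21; b = (121·35 − 13·335)/315 = -8/21.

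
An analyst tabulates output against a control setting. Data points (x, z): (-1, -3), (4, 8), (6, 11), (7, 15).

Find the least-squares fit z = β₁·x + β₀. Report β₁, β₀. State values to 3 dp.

Normal-equation sums: Σx·x = 102, Σx = 16, Σ1 = 4.
And Σx·z = 206, Σz = 31.
Normal equations: [[102, 16]; [16, 4]]·[β₁, β₀]ᵀ = [206, 31]ᵀ.
Determinant 102·4 − 16² = 152.
β₁ = (206·4 − 16·31)/152 = 41/19; β₀ = (102·31 − 16·206)/152 = -67/76.

β₁ = 2.158, β₀ = -0.882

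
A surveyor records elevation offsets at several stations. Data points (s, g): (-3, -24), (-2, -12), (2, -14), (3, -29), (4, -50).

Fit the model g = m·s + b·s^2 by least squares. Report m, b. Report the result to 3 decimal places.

MᵀM·[m, b]ᵀ = Mᵀg reads: 42·m + 64·b = -219;  64·m + 450·b = -1381.
(Σs·s = 42, Σs·s^2 = 64, Σs^2·s^2 = 450, Σs·g = -219, Σs^2·g = -1381.)
det = 42·450 − 64² = 14804.
m = ((-219)·450 − 64·(-1381))/14804 = -5083/7402; b = (42·(-1381) − 64·(-219))/14804 = -21993/7402.

m = -0.687, b = -2.971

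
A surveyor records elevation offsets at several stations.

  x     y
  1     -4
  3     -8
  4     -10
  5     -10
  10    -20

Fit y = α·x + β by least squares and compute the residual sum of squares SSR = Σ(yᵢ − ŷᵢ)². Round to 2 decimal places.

Setting ∂/∂α … = 0 gives: 151·α + 23·β = -318;  23·α + 5·β = -52.
Determinant 151·5 − 23² = 226.
α = ((-318)·5 − 23·(-52))/226 = -197/113; β = (151·(-52) − 23·(-318))/226 = -269/113.
Residuals: 14/113, -44/113, -73/113, 124/113, -21/113; SSR = 206/113.

SSR = 1.82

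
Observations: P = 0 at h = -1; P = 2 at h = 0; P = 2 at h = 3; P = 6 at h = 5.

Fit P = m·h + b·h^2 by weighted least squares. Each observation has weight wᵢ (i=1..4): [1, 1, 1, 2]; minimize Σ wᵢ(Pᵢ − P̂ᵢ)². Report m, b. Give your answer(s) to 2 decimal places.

Normal-equation sums: Σwᵢ·h·h = 60, Σwᵢ·h·h^2 = 276, Σwᵢ·h^2·h^2 = 1332.
And Σwᵢ·h·P = 66, Σwᵢ·h^2·P = 318.
MᵀWM·[m, b]ᵀ = MᵀWP becomes [[60, 276]; [276, 1332]]·[m, b]ᵀ = [66, 318]ᵀ.
Δ = 60·1332 − 276² = 3744.
m = (66·1332 − 276·318)/3744 = 1/26; b = (60·318 − 276·66)/3744 = 3/13.

m = 0.04, b = 0.23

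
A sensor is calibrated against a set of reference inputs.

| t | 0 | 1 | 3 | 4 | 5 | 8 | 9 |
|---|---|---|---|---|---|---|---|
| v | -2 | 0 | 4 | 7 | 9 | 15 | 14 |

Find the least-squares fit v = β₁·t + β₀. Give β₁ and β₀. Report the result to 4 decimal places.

Normal-equation sums: Σt·t = 196, Σt = 30, Σ1 = 7.
Moment sums: Σt·v = 331, Σv = 47.
MᵀM·[β₁, β₀]ᵀ = Mᵀv becomes [[196, 30]; [30, 7]]·[β₁, β₀]ᵀ = [331, 47]ᵀ.
Eliminating β₀: 7·(row 1) − 30·(row 2) gives 472·β₁ = 7·331 − 30·47 = 907, so β₁ = 907/472.
Then β₀ = (47 − 30·(907/472))/7 = -359/236.

β₁ = 1.9216, β₀ = -1.5212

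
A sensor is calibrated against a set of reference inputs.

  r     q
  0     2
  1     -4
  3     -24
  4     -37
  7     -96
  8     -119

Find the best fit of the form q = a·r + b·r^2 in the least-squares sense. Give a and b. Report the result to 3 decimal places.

Compute the Gram sums: Σr·r = 139, Σr·r^2 = 947, Σr^2·r^2 = 6835.
And Σr·q = -1848, Σr^2·q = -13132.
MᵀM·[a, b]ᵀ = Mᵀq becomes [[139, 947]; [947, 6835]]·[a, b]ᵀ = [-1848, -13132]ᵀ.
Δ = 139·6835 − 947² = 53256.
a = ((-1848)·6835 − 947·(-13132))/53256 = -6967/1902; b = (139·(-13132) − 947·(-1848))/53256 = -2689/1902.

a = -3.663, b = -1.414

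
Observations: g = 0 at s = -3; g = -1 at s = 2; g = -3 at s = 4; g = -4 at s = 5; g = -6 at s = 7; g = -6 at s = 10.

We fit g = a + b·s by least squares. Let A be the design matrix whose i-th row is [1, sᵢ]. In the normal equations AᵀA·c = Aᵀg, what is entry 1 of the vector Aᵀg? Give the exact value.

Entry 1 ↔ basis 1, so (Aᵀg)_{1} = Σᵢ gᵢ = (1)·(0) + (1)·(-1) + (1)·(-3) + (1)·(-4) + (1)·(-6) + (1)·(-6) = -20.

-20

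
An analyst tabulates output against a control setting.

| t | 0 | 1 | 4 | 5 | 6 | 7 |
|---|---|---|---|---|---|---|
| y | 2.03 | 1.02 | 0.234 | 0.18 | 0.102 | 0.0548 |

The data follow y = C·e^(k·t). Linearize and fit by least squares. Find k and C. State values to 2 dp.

With ln yᵢ as the transformed response and tᵢ as the regressor:
AᵀA = [[127.0000, 23.0000]; [23.0000, 6]], rhs = [-48.3891, -7.6262]ᵀ  (here Σt = 23.0000, Σ(t)² = 127.0000, Σln y = -7.6262, Σt·ln y = -48.3891).
Solving (det = 233.0000): k = -0.49327, ln C = 0.61981, so C = exp(0.61981) = 1.85858.

k = -0.49, C = 1.86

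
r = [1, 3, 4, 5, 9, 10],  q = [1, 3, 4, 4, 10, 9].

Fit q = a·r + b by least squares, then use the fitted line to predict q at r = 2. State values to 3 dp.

Compute the Gram sums: Σr·r = 232, Σr = 32, Σ1 = 6.
Moment sums: Σr·q = 226, Σq = 31.
So XᵀX·[a, b]ᵀ = Xᵀq: [[232, 32]; [32, 6]]·[a, b]ᵀ = [226, 31]ᵀ.
Δ = 232·6 − 32² = 368.
a = (226·6 − 32·31)/368 = 91/92; b = (232·31 − 32·226)/368 = -5/46.
At r = 2: q̂ = (91/92)·(2) + (-5/46)·(1) = 43/23.

q̂ = 1.870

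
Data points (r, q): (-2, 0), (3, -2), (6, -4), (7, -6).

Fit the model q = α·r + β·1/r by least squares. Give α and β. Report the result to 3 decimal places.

α = -0.859, β = 3.041

Normal-equation sums: Σr·r = 98, Σr·1/r = 4, Σ1/r·1/r = 361/882.
Moment sums: Σr·q = -72, Σ1/r·q = -46/21.
Normal equations: [[98, 4]; [4, 361/882]]·[α, β]ᵀ = [-72, -46/21]ᵀ.
Determinant 98·(361/882) − 4² = 217/9.
α = ((-72)·(361/882) − 4·(-46/21))/(217/9) = -9132/10633; β = (98·(-46/21) − 4·(-72))/(217/9) = 660/217.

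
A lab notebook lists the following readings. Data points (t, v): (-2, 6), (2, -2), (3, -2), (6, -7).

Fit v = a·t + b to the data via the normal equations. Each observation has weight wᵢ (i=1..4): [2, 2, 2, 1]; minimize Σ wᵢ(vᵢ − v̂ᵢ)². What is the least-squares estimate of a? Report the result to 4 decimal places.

a = -1.6358

Forming AᵀWA = [[70, 12]; [12, 7]] and AᵀWv = [-86, -3]ᵀ gives AᵀWA·[a, b]ᵀ = AᵀWv.
det = 70·7 − 12² = 346.
a = ((-86)·7 − 12·(-3))/346 = -283/173; b = (70·(-3) − 12·(-86))/346 = 411/173.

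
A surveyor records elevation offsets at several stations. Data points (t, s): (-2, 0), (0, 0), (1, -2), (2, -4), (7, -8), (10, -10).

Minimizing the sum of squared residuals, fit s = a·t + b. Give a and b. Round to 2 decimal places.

a = -0.90, b = -1.29

The normal system MᵀM·[a, b]ᵀ = Mᵀs is [[158, 18]; [18, 6]]·[a, b]ᵀ = [-166, -24]ᵀ.
Δ = 158·6 − 18² = 624.
a = ((-166)·6 − 18·(-24))/624 = -47/52; b = (158·(-24) − 18·(-166))/624 = -67/52.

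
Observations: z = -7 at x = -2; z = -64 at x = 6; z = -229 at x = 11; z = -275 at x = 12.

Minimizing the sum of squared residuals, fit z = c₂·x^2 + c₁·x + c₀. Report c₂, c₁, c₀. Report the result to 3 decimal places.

c₂ = -2.001, c₁ = 0.900, c₀ = 2.784

Setting ∂/∂c₂ … = 0 gives: 36689·c₂ + 3267·c₁ + 305·c₀ = -69641;  3267·c₂ + 305·c₁ + 27·c₀ = -6189;  305·c₂ + 27·c₁ + 4·c₀ = -575.
Inverting the 3×3 Gram matrix, [c₂, c₁, c₀]ᵀ = [-68777/34364, 30927/34364, 23916/8591]ᵀ.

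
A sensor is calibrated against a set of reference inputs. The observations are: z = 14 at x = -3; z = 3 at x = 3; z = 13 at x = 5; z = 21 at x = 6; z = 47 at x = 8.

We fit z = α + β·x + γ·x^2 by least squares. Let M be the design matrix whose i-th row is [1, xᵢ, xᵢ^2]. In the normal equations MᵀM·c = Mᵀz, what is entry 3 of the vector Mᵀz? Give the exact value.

Entry 3 ↔ basis x^2, so (Mᵀz)_{3} = Σᵢ (x^2)·zᵢ = (9)·(14) + (9)·(3) + (25)·(13) + (36)·(21) + (64)·(47) = 4242.

4242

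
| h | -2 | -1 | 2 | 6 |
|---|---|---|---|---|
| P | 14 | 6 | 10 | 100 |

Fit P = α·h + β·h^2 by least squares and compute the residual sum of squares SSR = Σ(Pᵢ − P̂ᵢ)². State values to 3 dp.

SSR = 3.612

AᵀA·[α, β]ᵀ = AᵀP reads: 45·α + 215·β = 586;  215·α + 1329·β = 3702.
(Σh·h = 45, Σh·h^2 = 215, Σh^2·h^2 = 1329, Σh·P = 586, Σh^2·P = 3702.)
Eliminating β: 1329·(row 1) − 215·(row 2) gives 13580·α = 1329·586 − 215·3702 = -17136, so α = -612/485.
Then β = (3702 − 215·(-612/485))/1329 = 290/97.
Residuals: -234/485, 848/485, 274/485, -28/485; SSR = 1752/485.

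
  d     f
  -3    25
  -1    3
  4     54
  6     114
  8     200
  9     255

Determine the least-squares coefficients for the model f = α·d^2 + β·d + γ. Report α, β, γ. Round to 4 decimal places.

α = 3.0184, β = 0.9268, γ = 0.8128

The normal system XᵀX·[α, β, γ]ᵀ = Xᵀf is [[12291, 1493, 207]; [1493, 207, 23]; [207, 23, 6]]·[α, β, γ]ᵀ = [38651, 4717, 651]ᵀ.
Inverting the 3×3 Gram matrix, [α, β, γ]ᵀ = [277613/91974, 28415/30658, 37379/45987]ᵀ.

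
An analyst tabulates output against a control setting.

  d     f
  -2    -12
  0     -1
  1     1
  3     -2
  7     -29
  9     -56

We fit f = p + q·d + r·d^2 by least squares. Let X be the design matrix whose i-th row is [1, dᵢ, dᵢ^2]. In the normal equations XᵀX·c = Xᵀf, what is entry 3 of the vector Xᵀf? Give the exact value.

-6022

Entry 3 ↔ basis d^2, so (Xᵀf)_{3} = Σᵢ (d^2)·fᵢ = (4)·(-12) + (0)·(-1) + (1)·(1) + (9)·(-2) + (49)·(-29) + (81)·(-56) = -6022.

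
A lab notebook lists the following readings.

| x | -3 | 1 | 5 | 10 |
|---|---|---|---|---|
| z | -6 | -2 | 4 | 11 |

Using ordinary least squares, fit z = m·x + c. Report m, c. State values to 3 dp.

The normal system AᵀA·[m, c]ᵀ = Aᵀz is [[135, 13]; [13, 4]]·[m, c]ᵀ = [146, 7]ᵀ.
Determinant 135·4 − 13² = 371.
m = (146·4 − 13·7)/371 = 493/371; c = (135·7 − 13·146)/371 = -953/371.

m = 1.329, c = -2.569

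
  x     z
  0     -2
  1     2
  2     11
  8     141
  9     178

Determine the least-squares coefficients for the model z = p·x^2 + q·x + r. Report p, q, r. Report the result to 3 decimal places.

p = 1.969, q = 2.202, r = -1.879

From the data, Σx^2·x^2 = 10674, Σx^2·x = 1250, Σx^2 = 150, Σx·x = 150, Σx = 20, Σ1 = 5.
For Aᵀz: Σx^2·z = 23488, Σx·z = 2754, Σz = 330.
Inverting the 3×3 Gram matrix, [p, q, r]ᵀ = [953/484, 5329/2420, -2273/1210]ᵀ.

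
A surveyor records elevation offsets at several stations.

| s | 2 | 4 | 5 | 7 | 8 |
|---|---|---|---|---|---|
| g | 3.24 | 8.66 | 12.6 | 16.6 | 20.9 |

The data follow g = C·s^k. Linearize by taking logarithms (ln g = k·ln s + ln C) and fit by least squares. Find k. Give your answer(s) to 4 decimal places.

k = 1.3280

With ln gᵢ as the transformed response and ln sᵢ as the regressor:
XᵀX = [[13.1032, 7.7142]; [7.7142, 5]], rhs = [19.6731, 11.7171]ᵀ  (here Σln s = 7.7142, Σ(ln s)² = 13.1032, Σln g = 11.7171, Σln s·ln g = 19.6731).
Solving (det = 6.0066): k = 1.32801, ln C = 0.29451.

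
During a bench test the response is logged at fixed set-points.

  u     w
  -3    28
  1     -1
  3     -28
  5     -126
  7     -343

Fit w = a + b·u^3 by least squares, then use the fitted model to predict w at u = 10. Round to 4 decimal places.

Sums needed: Σ1 = 5, Σu^3 = 469, Σu^3·u^3 = 134733.
Right-hand side: Σw = -470, Σu^3·w = -134912.
Eliminating b: 134733·(row 1) − 469·(row 2) gives 453704·a = 134733·(-470) − 469·(-134912) = -50782, so a = -25391/226852.
Then b = ((-134912) − 469·(-25391/226852))/134733 = -227065/226852.
At u = 10: ŵ = (-25391/226852)·(1) + (-227065/226852)·(1000) = -227090391/226852.

ŵ = -1001.0509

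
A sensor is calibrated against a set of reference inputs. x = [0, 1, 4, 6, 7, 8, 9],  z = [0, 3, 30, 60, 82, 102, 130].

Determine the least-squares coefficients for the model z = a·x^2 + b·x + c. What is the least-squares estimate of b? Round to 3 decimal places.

Compute the Gram sums: Σx^2·x^2 = 14611, Σx^2·x = 1865, Σx^2 = 247, Σx·x = 247, Σx = 35, Σ1 = 7.
Moment sums: Σx^2·z = 23719, Σx·z = 3043, Σz = 407.
So MᵀM·[a, b, c]ᵀ = Mᵀz: [[14611, 1865, 247]; [1865, 247, 35]; [247, 35, 7]]·[a, b, c]ᵀ = [23719, 3043, 407]ᵀ.
Inverting the 3×3 Gram matrix, [a, b, c]ᵀ = [7528/5361, 9184/5361, 51/1787]ᵀ.

b = 1.713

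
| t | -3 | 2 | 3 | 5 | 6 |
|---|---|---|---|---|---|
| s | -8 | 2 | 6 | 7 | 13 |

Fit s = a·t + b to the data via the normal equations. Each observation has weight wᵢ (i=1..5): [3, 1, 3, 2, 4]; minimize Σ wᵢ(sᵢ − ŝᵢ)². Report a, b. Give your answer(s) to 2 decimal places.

Entries of MᵀWM: Σwᵢ·t·t = 252, Σwᵢ·t = 36, Σwᵢ·1 = 13.
Right-hand side: Σwᵢ·t·s = 512, Σwᵢ·s = 62.
So MᵀWM·[a, b]ᵀ = MᵀWs: [[252, 36]; [36, 13]]·[a, b]ᵀ = [512, 62]ᵀ.
Δ = 252·13 − 36² = 1980.
a = (512·13 − 36·62)/1980 = 1106/495; b = (252·62 − 36·512)/1980 = -78/55.

a = 2.23, b = -1.42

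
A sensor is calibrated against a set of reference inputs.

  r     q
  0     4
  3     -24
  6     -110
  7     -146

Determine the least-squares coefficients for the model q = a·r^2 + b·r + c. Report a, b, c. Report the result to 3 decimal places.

Compute the Gram sums: Σr^2·r^2 = 3778, Σr^2·r = 586, Σr^2 = 94, Σr·r = 94, Σr = 16, Σ1 = 4.
Moment sums: Σr^2·q = -11330, Σr·q = -1754, Σq = -276.
Inverting the 3×3 Gram matrix, [a, b, c]ᵀ = [-98/33, -29/33, 142/33]ᵀ.

a = -2.970, b = -0.879, c = 4.303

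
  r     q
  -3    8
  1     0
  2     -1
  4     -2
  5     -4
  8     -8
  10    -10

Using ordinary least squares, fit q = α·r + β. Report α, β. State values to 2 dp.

α = -1.33, β = 2.69

Entries of MᵀM: Σr·r = 219, Σr = 27, Σ1 = 7.
And Σr·q = -218, Σq = -17.
MᵀM·[α, β]ᵀ = Mᵀq becomes [[219, 27]; [27, 7]]·[α, β]ᵀ = [-218, -17]ᵀ.
det = 219·7 − 27² = 804.
α = ((-218)·7 − 27·(-17))/804 = -1067/804; β = (219·(-17) − 27·(-218))/804 = 721/268.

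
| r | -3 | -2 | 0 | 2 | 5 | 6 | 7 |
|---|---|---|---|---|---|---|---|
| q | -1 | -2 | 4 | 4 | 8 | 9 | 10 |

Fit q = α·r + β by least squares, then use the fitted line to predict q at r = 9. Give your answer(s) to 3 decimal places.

q̂ = 12.554

Compute the Gram sums: Σr·r = 127, Σr = 15, Σ1 = 7.
Moment sums: Σr·q = 179, Σq = 32.
Eliminating β: 7·(row 1) − 15·(row 2) gives 664·α = 7·179 − 15·32 = 773, so α = 773/664.
Then β = (32 − 15·(773/664))/7 = 1379/664.
At r = 9: q̂ = (773/664)·(9) + (1379/664)·(1) = 1042/83.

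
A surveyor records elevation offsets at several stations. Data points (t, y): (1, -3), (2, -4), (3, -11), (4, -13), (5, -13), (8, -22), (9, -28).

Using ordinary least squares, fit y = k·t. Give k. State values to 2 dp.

k = -2.95

The normal equations are: 200·k = -589.
(Σt·t = 200, Σt·y = -589.)
Hence k = -589 / 200 ≈ -2.945.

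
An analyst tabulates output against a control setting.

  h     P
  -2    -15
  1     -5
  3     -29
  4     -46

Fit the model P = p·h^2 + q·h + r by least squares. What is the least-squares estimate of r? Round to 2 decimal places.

r = -3.25

With design matrix A, AᵀA = [[354, 84, 30]; [84, 30, 6]; [30, 6, 4]] and AᵀP = [-1062, -246, -95]ᵀ.
Solving the 3×3 system (Gaussian elimination) gives p = -367/132, q = 31/132, r = -13/4.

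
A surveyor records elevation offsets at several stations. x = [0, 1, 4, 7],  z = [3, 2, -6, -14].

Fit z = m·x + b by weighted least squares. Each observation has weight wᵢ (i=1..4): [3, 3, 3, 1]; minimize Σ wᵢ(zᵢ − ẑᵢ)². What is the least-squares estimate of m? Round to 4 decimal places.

m = -2.4535

Compute the Gram sums: Σwᵢ·x·x = 100, Σwᵢ·x = 22, Σwᵢ·1 = 10.
For AᵀWz: Σwᵢ·x·z = -164, Σwᵢ·z = -17.
Normal equations: [[100, 22]; [22, 10]]·[m, b]ᵀ = [-164, -17]ᵀ.
det = 100·10 − 22² = 516.
m = ((-164)·10 − 22·(-17))/516 = -211/86; b = (100·(-17) − 22·(-164))/516 = 159/43.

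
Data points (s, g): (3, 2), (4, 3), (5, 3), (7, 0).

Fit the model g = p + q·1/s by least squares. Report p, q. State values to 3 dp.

p = 0.055, q = 8.398

From the data, Σ1 = 4, Σ1/s = 389/420, Σ1/s·1/s = 41281/176400.
And Σg = 8, Σ1/s·g = 121/60.
XᵀX·[p, q]ᵀ = Xᵀg becomes [[4, 389/420]; [389/420, 41281/176400]]·[p, q]ᵀ = [8, 121/60]ᵀ.
Determinant 4·(41281/176400) − (389/420)² = 4601/58800.
p = (8·(41281/176400) − (389/420)·(121/60))/(4601/58800) = 255/4601; q = (4·(121/60) − (389/420)·8)/(4601/58800) = 38640/4601.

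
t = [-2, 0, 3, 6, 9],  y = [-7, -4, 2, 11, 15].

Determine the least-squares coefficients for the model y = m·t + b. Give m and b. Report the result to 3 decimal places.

Entries of XᵀX: Σt·t = 130, Σt = 16, Σ1 = 5.
Moment sums: Σt·y = 221, Σy = 17.
XᵀX·[m, b]ᵀ = Xᵀy becomes [[130, 16]; [16, 5]]·[m, b]ᵀ = [221, 17]ᵀ.
Eliminating b: 5·(row 1) − 16·(row 2) gives 394·m = 5·221 − 16·17 = 833, so m = 833/394.
Then b = (17 − 16·(833/394))/5 = -663/197.

m = 2.114, b = -3.365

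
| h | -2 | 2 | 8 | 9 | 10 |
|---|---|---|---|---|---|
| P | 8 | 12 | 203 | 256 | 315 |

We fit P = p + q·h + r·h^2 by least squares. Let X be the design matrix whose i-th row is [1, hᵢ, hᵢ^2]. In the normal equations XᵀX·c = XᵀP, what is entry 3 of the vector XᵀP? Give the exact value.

Entry 3 ↔ basis h^2, so (XᵀP)_{3} = Σᵢ (h^2)·Pᵢ = (4)·(8) + (4)·(12) + (64)·(203) + (81)·(256) + (100)·(315) = 65308.

65308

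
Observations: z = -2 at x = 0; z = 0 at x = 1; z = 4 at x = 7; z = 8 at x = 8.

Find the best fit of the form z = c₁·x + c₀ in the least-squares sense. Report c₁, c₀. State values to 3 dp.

c₁ = 1.040, c₀ = -1.660

Compute the Gram sums: Σx·x = 114, Σx = 16, Σ1 = 4.
And Σx·z = 92, Σz = 10.
So MᵀM·[c₁, c₀]ᵀ = Mᵀz: [[114, 16]; [16, 4]]·[c₁, c₀]ᵀ = [92, 10]ᵀ.
det = 114·4 − 16² = 200.
c₁ = (92·4 − 16·10)/200 = 26/25; c₀ = (114·10 − 16·92)/200 = -83/50.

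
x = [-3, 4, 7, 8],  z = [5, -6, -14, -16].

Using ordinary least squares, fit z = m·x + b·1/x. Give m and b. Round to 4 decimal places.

m = -2.0794, b = 5.4907

With design matrix A, AᵀA = [[138, 4]; [4, 5917/28224]] and Aᵀz = [-265, -43/6]ᵀ.
Determinant 138·(5917/28224) − 4² = 60827/4704.
m = ((-265)·(5917/28224) − 4·(-43/6))/(60827/4704) = -758917/364962; b = (138·(-43/6) − 4·(-265))/(60827/4704) = 333984/60827.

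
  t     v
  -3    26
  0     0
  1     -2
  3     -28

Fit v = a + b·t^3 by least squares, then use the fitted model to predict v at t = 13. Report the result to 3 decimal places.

Compute the Gram sums: Σ1 = 4, Σt^3 = 1, Σt^3·t^3 = 1459.
For Aᵀv: Σv = -4, Σt^3·v = -1460.
Normal equations: [[4, 1]; [1, 1459]]·[a, b]ᵀ = [-4, -1460]ᵀ.
Determinant 4·1459 − 1² = 5835.
a = ((-4)·1459 − 1·(-1460))/5835 = -4376/5835; b = (4·(-1460) − 1·(-4))/5835 = -5836/5835.
At t = 13: v̂ = (-4376/5835)·(1) + (-5836/5835)·(2197) = -4275356/1945.

v̂ = -2198.126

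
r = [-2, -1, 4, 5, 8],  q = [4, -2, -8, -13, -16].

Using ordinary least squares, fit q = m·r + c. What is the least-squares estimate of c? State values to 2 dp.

c = -1.74

From the data, Σr·r = 110, Σr = 14, Σ1 = 5.
Right-hand side: Σr·q = -231, Σq = -35.
So XᵀX·[m, c]ᵀ = Xᵀq: [[110, 14]; [14, 5]]·[m, c]ᵀ = [-231, -35]ᵀ.
Eliminating c: 5·(row 1) − 14·(row 2) gives 354·m = 5·(-231) − 14·(-35) = -665, so m = -665/354.
Then c = ((-35) − 14·(-665/354))/5 = -308/177.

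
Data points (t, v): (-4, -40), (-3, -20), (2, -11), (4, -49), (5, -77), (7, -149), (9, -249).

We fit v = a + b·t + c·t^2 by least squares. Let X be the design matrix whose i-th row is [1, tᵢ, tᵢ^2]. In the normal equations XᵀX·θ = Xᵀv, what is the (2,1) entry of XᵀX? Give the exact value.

Row 2 ↔ basis t, column 1 ↔ basis 1, so (XᵀX)_{2,1} = Σᵢ t = (-4)·(1) + (-3)·(1) + (2)·(1) + (4)·(1) + (5)·(1) + (7)·(1) + (9)·(1) = 20.

20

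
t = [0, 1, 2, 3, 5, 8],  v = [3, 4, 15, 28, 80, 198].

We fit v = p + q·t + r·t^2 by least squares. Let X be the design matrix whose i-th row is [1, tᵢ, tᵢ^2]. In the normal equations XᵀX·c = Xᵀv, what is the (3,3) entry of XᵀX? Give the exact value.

Row 3 ↔ basis t^2, column 3 ↔ basis t^2, so (XᵀX)_{3,3} = Σᵢ (t^2)·(t^2) = (0)·(0) + (1)·(1) + (4)·(4) + (9)·(9) + (25)·(25) + (64)·(64) = 4819.

4819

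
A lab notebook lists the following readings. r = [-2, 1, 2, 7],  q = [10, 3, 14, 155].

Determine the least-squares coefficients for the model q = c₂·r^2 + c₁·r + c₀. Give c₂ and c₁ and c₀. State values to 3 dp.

MᵀM·[c₂, c₁, c₀]ᵀ = Mᵀq reads: 2434·c₂ + 344·c₁ + 58·c₀ = 7694;  344·c₂ + 58·c₁ + 8·c₀ = 1096;  58·c₂ + 8·c₁ + 4·c₀ = 182.
(Σr^2·r^2 = 2434, Σr^2·r = 344, Σr^2 = 58, Σr·r = 58, Σr = 8, Σ1 = 4, Σr^2·q = 7694, Σr·q = 1096, Σq = 182.)
Row-reducing yields c₂ = 2523/829, c₁ = 752/829, c₀ = -368/829.

c₂ = 3.043, c₁ = 0.907, c₀ = -0.444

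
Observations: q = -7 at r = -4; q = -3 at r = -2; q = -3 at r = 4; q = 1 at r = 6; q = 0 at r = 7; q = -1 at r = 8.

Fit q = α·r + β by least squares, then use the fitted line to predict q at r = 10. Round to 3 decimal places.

q̂ = 1.182

Normal-equation sums: Σr·r = 185, Σr = 19, Σ1 = 6.
For Xᵀq: Σr·q = 20, Σq = -13.
So XᵀX·[α, β]ᵀ = Xᵀq: [[185, 19]; [19, 6]]·[α, β]ᵀ = [20, -13]ᵀ.
Eliminating β: 6·(row 1) − 19·(row 2) gives 749·α = 6·20 − 19·(-13) = 367, so α = 367/749.
Then β = ((-13) − 19·(367/749))/6 = -2785/749.
At r = 10: q̂ = (367/749)·(10) + (-2785/749)·(1) = 885/749.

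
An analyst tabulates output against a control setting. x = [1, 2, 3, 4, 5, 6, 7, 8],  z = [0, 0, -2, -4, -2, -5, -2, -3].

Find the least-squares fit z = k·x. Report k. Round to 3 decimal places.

k = -0.490

Sums needed: Σx·x = 204.
And Σx·z = -100.
Hence k = -100 / 204 ≈ -0.490196.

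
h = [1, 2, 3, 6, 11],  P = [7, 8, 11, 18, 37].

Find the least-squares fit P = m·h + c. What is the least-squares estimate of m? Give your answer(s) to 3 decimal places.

m = 3.043

From the data, Σh·h = 171, Σh = 23, Σ1 = 5.
And Σh·P = 571, ΣP = 81.
det = 171·5 − 23² = 326.
m = (571·5 − 23·81)/326 = 496/163; c = (171·81 − 23·571)/326 = 359/163.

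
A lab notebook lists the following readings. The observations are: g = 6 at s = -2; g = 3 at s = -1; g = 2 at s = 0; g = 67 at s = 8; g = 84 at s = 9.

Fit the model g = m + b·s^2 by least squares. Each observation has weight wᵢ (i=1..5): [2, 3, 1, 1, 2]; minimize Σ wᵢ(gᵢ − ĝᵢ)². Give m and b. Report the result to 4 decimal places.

The normal equations are: 9·m + 237·b = 258;  237·m + 17253·b = 17953.
Determinant 9·17253 − 237² = 99108.
m = (258·17253 − 237·17953)/99108 = 65471/33036; b = (9·17953 − 237·258)/99108 = 11159/11012.

m = 1.9818, b = 1.0133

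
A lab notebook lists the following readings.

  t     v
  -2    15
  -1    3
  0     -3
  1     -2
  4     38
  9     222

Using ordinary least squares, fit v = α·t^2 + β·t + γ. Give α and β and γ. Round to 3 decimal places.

MᵀM·[α, β, γ]ᵀ = Mᵀv reads: 6835·α + 785·β + 103·γ = 18651;  785·α + 103·β + 11·γ = 2115;  103·α + 11·β + 6·γ = 273.
Inverting the 3×3 Gram matrix, [α, β, γ]ᵀ = [27745/9184, -20681/9184, -10251/4592]ᵀ.

α = 3.021, β = -2.252, γ = -2.232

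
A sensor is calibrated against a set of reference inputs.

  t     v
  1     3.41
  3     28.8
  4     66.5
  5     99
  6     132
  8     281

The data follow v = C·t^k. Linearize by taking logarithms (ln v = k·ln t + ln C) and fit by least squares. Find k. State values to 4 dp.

Taking logs, ln v = k·ln t + ln C, so regress ln v on ln t.
Σln t = 7.9655, Σ(ln t)² = 13.2535, Σln v = 23.9006, Σln t·ln v = 37.3793.
Equations: 13.2535·k + 7.9655·ln C = 37.3793;  7.9655·k + 6·ln C = 23.9006.
Slope k = (n·Σln t·ln v − Σln t·Σln v)/(n·Σ(ln t)² − (Σln t)²) = (6·37.3793 − 7.9655·23.9006)/16.0713 = 2.10903; ln C = (Σln v − k·Σln t)/n = 1.18350.

k = 2.1090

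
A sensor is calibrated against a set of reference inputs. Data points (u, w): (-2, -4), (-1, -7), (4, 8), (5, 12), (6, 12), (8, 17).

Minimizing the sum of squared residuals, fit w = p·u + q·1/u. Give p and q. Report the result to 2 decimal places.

Setting ∂/∂p … = 0 gives: 146·p + 6·q = 315;  6·p + (20101/14400)·q = 701/40.
Eliminating q: (20101/14400)·(row 1) − 6·(row 2) gives (1208173/7200)·p = (20101/14400)·315 − 6·(701/40) = 107059/320, so p = 4817655/2416346.
Then q = ((701/40) − 6·(4817655/2416346))/(20101/14400) = 4814280/1208173.

p = 1.99, q = 3.98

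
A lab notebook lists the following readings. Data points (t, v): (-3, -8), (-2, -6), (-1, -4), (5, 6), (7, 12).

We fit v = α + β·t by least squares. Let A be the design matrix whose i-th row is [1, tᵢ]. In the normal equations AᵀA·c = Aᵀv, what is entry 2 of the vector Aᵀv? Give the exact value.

154

Entry 2 ↔ basis t, so (Aᵀv)_{2} = Σᵢ (t)·vᵢ = (-3)·(-8) + (-2)·(-6) + (-1)·(-4) + (5)·(6) + (7)·(12) = 154.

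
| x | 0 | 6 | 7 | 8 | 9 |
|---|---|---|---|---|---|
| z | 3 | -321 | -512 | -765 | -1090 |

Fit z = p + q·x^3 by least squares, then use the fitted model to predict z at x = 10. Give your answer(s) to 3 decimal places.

ẑ = -1496.601

Sums needed: Σ1 = 5, Σx^3 = 1800, Σx^3·x^3 = 957890.
Moment sums: Σz = -2685, Σx^3·z = -1431242.
So MᵀM·[p, q]ᵀ = Mᵀz: [[5, 1800]; [1800, 957890]]·[p, q]ᵀ = [-2685, -1431242]ᵀ.
Determinant 5·957890 − 1800² = 1549450.
p = ((-2685)·957890 − 1800·(-1431242))/1549450 = 86019/30989; q = (5·(-1431242) − 1800·(-2685))/1549450 = -232321/154945.
At x = 10: ẑ = (86019/30989)·(1) + (-232321/154945)·(1000) = -46378181/30989.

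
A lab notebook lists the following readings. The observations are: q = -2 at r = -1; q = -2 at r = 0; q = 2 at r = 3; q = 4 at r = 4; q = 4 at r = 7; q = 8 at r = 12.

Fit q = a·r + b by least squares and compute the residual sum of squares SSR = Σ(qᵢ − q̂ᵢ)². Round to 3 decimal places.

SSR = 5.318

Compute the Gram sums: Σr·r = 219, Σr = 25, Σ1 = 6.
For Mᵀq: Σr·q = 148, Σq = 14.
Normal equations: [[219, 25]; [25, 6]]·[a, b]ᵀ = [148, 14]ᵀ.
Eliminating b: 6·(row 1) − 25·(row 2) gives 689·a = 6·148 − 25·14 = 538, so a = 538/689.
Then b = (14 − 25·(538/689))/6 = -634/689.
Residuals: -206/689, -744/689, 398/689, 1238/689, -376/689, -310/689; SSR = 3664/689.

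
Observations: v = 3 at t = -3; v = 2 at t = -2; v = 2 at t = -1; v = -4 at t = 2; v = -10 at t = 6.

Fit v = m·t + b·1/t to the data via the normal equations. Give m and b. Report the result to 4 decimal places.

m = -1.5385, b = 0.0157

MᵀM·[m, b]ᵀ = Mᵀv reads: 54·m + 5·b = -83;  5·m + (59/36)·b = -23/3.
(Σt·t = 54, Σt·1/t = 5, Σ1/t·1/t = 59/36, Σt·v = -83, Σ1/t·v = -23/3.)
Δ = 54·(59/36) − 5² = 127/2.
m = ((-83)·(59/36) − 5·(-23/3))/(127/2) = -3517/2286; b = (54·(-23/3) − 5·(-83))/(127/2) = 2/127.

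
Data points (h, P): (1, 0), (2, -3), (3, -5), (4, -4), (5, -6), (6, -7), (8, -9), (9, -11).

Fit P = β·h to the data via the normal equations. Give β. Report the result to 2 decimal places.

XᵀX·[β]ᵀ = XᵀP reads: 236·β = -280.
β = (-280)/236 = -1.18644.

β = -1.19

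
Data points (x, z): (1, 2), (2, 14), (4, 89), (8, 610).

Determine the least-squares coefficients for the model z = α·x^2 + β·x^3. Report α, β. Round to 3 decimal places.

From the data, Σx^2·x^2 = 4369, Σx^2·x^3 = 33825, Σx^3·x^3 = 266305.
Moment sums: Σx^2·z = 40522, Σx^3·z = 318130.
det = 4369·266305 − 33825² = 19355920.
α = (40522·266305 − 33825·318130)/19355920 = 761599/483898; β = (4369·318130 − 33825·40522)/19355920 = 481333/483898.

α = 1.574, β = 0.995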